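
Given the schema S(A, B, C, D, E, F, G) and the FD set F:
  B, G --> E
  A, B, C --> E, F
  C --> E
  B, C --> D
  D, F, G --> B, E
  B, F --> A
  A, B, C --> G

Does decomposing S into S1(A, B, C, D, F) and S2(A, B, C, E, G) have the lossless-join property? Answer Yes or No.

Yes

S1 ∩ S2 = {A, B, C}; its closure under F is {A, B, C, D, E, F, G}.
Since S1 ⊆ {A, B, C, D, E, F, G}, the intersection is a superkey of S1; the decomposition is lossless.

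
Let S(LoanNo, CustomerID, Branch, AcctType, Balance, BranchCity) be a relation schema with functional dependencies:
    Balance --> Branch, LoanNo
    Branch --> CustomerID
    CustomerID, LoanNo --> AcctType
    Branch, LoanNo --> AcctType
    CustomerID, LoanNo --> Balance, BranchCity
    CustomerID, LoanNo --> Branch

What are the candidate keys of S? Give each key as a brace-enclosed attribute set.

{Balance}, {Branch, LoanNo}, {CustomerID, LoanNo}

{Balance} is a candidate key since {Balance}⁺ = {AcctType, Balance, Branch, BranchCity, CustomerID, LoanNo} covers every attribute.
{Branch, LoanNo} is a candidate key since {Branch, LoanNo}⁺ = {AcctType, Balance, Branch, BranchCity, CustomerID, LoanNo} covers every attribute.
{CustomerID, LoanNo} is a candidate key since {CustomerID, LoanNo}⁺ = {AcctType, Balance, Branch, BranchCity, CustomerID, LoanNo} covers every attribute.
No proper subset of any of these is a key, and no other minimal superkey exists.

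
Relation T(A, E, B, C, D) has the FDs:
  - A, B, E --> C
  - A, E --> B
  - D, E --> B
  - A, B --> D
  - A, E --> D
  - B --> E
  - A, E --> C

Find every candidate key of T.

{A} never appears on the right of any FD, so every key must include it.
{A, B}⁺ = {A, B, C, D, E}, which is every attribute, so {A, B} is a candidate key.
{A, E}⁺ = {A, B, C, D, E}, which is every attribute, so {A, E} is a candidate key.
Any other superkey properly contains one of these, so there are no further candidate keys.

{A, B}, {A, E}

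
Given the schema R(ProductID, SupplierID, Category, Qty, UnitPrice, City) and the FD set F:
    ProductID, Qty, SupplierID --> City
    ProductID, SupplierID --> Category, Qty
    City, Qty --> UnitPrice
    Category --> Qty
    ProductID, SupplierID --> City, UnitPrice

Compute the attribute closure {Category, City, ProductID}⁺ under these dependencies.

Start with {Category, City, ProductID}.
Category --> Qty applies; add {Qty} → now {Category, City, ProductID, Qty}.
City, Qty --> UnitPrice applies; add {UnitPrice} → now {Category, City, ProductID, Qty, UnitPrice}.
No further FD applies.

{Category, City, ProductID, Qty, UnitPrice}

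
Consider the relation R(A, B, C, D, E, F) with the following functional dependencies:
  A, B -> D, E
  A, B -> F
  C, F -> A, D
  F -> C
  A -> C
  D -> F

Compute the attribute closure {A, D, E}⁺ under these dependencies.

Start with {A, D, E}.
A -> C applies; add {C} → now {A, C, D, E}.
D -> F applies; add {F} → now {A, C, D, E, F}.
No further FD applies.

{A, C, D, E, F}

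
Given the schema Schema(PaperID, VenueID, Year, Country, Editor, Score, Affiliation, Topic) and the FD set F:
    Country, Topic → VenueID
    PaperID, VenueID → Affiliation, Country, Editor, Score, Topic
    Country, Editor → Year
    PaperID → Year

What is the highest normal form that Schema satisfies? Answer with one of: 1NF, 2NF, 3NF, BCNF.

1NF

Candidate keys: {Country, PaperID, Topic}, {PaperID, VenueID}. Prime attributes: {Country, PaperID, Topic, VenueID}.
Country, Topic → VenueID breaks BCNF: {Country, Topic}⁺ = {Country, Topic, VenueID}, so {Country, Topic} is not a superkey.
Because {Year} is non-prime and the left side of Country, Editor → Year is not a superkey, the relation is not in 3NF.
Since {PaperID} ⊂ {PaperID, VenueID} and {PaperID}⁺ ⊇ {Year} with {Year} non-prime, there is a partial dependency; 2NF fails.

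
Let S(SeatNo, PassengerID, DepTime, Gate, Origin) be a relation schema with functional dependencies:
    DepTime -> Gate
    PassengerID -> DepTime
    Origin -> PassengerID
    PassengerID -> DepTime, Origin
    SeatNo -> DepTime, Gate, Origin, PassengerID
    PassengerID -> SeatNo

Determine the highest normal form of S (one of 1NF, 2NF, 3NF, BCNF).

Candidate keys: {Origin}, {PassengerID}, {SeatNo}. Prime attributes: {Origin, PassengerID, SeatNo}.
DepTime -> Gate breaks BCNF: {DepTime}⁺ = {DepTime, Gate}, so {DepTime} is not a superkey.
DepTime -> Gate determines the non-prime attribute {Gate} from a non-superkey — 3NF is violated.
Every candidate key is a single attribute, so no partial dependency is possible; 2NF holds.

2NF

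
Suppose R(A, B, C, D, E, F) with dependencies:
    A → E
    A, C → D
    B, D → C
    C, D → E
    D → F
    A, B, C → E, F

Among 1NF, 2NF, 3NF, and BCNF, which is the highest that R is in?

1NF

Candidate keys: {A, B, C}, {A, B, D}. Prime attributes: {A, B, C, D}.
A → E breaks BCNF: {A}⁺ = {A, E}, so {A} is not a superkey.
A → E determines the non-prime attribute {E} from a non-superkey — 3NF is violated.
{A} is a proper subset of the key {A, B, C}, and {A}⁺ contains the non-prime attribute {E} — a partial dependency, so 2NF is violated.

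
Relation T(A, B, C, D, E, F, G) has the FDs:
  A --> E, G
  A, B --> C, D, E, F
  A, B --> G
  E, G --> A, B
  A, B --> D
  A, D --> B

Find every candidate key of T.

{A}, {E, G}

Closure of {A} is {A, B, C, D, E, F, G}, the whole schema; {A} is a candidate key.
Closure of {E, G} is {A, B, C, D, E, F, G}, the whole schema; {E, G} is a candidate key.
No proper subset of any of these is a key, and no other minimal superkey exists.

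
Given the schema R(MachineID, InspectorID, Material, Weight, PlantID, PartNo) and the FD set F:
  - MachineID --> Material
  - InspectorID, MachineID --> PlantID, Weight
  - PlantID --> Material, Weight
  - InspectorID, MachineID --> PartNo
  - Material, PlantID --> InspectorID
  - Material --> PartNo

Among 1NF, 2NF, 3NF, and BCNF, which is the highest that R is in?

Candidate keys: {InspectorID, MachineID}, {MachineID, PlantID}. Prime attributes: {InspectorID, MachineID, PlantID}.
For MachineID --> Material we have {MachineID}⁺ = {MachineID, Material, PartNo}; {MachineID} is not a superkey, so BCNF fails.
Because {Material} is non-prime and the left side of MachineID --> Material is not a superkey, the relation is not in 3NF.
{MachineID} is a proper subset of the key {InspectorID, MachineID}, and {MachineID}⁺ contains the non-prime attributes {Material, PartNo} — a partial dependency, so 2NF is violated.

1NF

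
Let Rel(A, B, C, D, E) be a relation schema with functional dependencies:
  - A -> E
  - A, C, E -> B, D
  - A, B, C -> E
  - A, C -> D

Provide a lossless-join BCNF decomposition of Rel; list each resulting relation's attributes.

Candidate key of the original relation: {A, C}.
Within {A, B, C, D, E}: {A}⁺ ∩ {A, B, C, D, E} = {A, E}, not the whole set, so A -> E violates BCNF; decompose into {A, E} and {A, B, C, D}.
{A, E} is in BCNF.
{A, B, C, D} is in BCNF.

{A, B, C, D}; {A, E}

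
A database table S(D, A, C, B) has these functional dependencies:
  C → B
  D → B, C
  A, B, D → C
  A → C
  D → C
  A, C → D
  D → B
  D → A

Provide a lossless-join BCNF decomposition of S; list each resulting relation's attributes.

Candidate keys of the original relation: {A}, {D}.
{A, B, C, D}: {C} determines {B, C} here but is not a superkey — split on C → B, giving {B, C} and {A, C, D}.
{B, C} has no BCNF violation.
{A, C, D} has no BCNF violation.

{A, C, D}; {B, C}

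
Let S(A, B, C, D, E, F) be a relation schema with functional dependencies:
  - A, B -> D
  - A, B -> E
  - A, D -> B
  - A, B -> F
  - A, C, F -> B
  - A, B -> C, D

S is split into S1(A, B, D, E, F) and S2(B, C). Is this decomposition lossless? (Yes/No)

S1 ∩ S2 = {B}; its closure under F is {B}.
Neither S1 nor S2 is contained in that closure, so the decomposition is lossy.

No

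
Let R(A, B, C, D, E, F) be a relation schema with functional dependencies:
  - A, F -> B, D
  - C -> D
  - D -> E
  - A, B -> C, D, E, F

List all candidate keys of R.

{A, B}, {A, F}

No FD produces {A}, so it must be in every candidate key.
{A, B} is a candidate key since {A, B}⁺ = {A, B, C, D, E, F} covers every attribute.
{A, F} is a candidate key since {A, F}⁺ = {A, B, C, D, E, F} covers every attribute.
Any other superkey properly contains one of these, so there are no further candidate keys.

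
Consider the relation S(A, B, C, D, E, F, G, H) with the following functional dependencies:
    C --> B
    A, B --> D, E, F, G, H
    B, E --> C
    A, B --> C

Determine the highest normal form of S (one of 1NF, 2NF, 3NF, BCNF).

3NF

Candidate keys: {A, B}, {A, C}. Prime attributes: {A, B, C}.
For C --> B we have {C}⁺ = {B, C}; {C} is not a superkey, so BCNF fails.
Its right-hand attributes {B} are all prime, as are those of every other non-superkey FD — the relation is in 3NF.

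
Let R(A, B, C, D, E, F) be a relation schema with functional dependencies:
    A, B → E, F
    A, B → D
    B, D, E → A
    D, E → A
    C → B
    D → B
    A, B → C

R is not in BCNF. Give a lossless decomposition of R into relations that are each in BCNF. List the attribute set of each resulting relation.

Candidate keys of the original relation: {A, B}, {A, C}, {A, D}, {D, E}.
{A, B, C, D, E, F}: {C} determines {B, C} here but is not a superkey — split on C → B, giving {B, C} and {A, C, D, E, F}.
{B, C} is in BCNF.
{A, C, D, E, F} is in BCNF.

{A, C, D, E, F}; {B, C}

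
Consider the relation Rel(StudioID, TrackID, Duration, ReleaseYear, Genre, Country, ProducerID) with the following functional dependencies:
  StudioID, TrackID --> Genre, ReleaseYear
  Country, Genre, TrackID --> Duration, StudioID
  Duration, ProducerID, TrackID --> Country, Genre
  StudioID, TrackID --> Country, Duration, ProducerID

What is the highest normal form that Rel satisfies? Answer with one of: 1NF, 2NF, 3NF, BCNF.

BCNF

Candidate keys: {Country, Genre, TrackID}, {Duration, ProducerID, TrackID}, {StudioID, TrackID}. Prime attributes: {Country, Duration, Genre, ProducerID, StudioID, TrackID}.
Every FD has a superkey on the left, so the relation is in BCNF.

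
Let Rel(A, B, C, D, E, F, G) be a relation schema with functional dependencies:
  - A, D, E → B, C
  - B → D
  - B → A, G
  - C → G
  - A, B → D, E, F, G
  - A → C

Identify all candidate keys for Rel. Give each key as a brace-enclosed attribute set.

{A, D, E}, {B}

{B}⁺ = {A, B, C, D, E, F, G} — all of the relation — so {B} is a candidate key.
{A, D, E}⁺ = {A, B, C, D, E, F, G} — all of the relation — so {A, D, E} is a candidate key.
These are minimal and exhaustive — every other superkey contains one of them.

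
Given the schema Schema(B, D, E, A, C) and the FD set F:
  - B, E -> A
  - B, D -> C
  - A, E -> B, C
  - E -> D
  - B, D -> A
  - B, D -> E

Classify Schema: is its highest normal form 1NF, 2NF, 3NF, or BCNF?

3NF

Candidate keys: {A, E}, {B, D}, {B, E}. Prime attributes: {A, B, D, E}.
E -> D: {E}⁺ = {D, E}, which is not all of the attributes, so the left side is not a superkey — BCNF is violated.
Its right-hand attributes {D} are all prime, as are those of every other non-superkey FD — the relation is in 3NF.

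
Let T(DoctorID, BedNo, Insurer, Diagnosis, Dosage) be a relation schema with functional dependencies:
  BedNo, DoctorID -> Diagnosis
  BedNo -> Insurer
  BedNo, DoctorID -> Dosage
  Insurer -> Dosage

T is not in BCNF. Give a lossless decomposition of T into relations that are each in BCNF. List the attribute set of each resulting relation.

{BedNo, Diagnosis, DoctorID}; {BedNo, Insurer}; {Dosage, Insurer}

Candidate key of the original relation: {BedNo, DoctorID}.
Within {BedNo, Diagnosis, DoctorID, Dosage, Insurer}: {BedNo}⁺ ∩ {BedNo, Diagnosis, DoctorID, Dosage, Insurer} = {BedNo, Dosage, Insurer}, not the whole set, so BedNo -> Dosage, Insurer violates BCNF; decompose into {BedNo, Dosage, Insurer} and {BedNo, Diagnosis, DoctorID}.
Within {BedNo, Dosage, Insurer}: {Insurer}⁺ ∩ {BedNo, Dosage, Insurer} = {Dosage, Insurer}, not the whole set, so Insurer -> Dosage violates BCNF; decompose into {Dosage, Insurer} and {BedNo, Insurer}.
{Dosage, Insurer} has no BCNF violation.
{BedNo, Insurer} has no BCNF violation.
{BedNo, Diagnosis, DoctorID} has no BCNF violation.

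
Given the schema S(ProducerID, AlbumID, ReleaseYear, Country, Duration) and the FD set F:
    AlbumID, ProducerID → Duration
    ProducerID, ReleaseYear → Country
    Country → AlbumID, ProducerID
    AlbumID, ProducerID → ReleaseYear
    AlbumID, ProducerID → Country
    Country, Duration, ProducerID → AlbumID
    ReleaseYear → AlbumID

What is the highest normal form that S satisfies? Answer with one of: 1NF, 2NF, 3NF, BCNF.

Candidate keys: {AlbumID, ProducerID}, {Country}, {ProducerID, ReleaseYear}. Prime attributes: {AlbumID, Country, ProducerID, ReleaseYear}.
ReleaseYear → AlbumID breaks BCNF: {ReleaseYear}⁺ = {AlbumID, ReleaseYear}, so {ReleaseYear} is not a superkey.
But every attribute on its right side ({AlbumID}) is prime, and the same holds for every other non-superkey FD, so 3NF still holds.

3NF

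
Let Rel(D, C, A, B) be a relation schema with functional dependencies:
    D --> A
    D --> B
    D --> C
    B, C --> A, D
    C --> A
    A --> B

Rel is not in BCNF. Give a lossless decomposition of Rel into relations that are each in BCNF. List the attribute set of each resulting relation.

{A, B}; {A, C, D}

Candidate keys of the original relation: {C}, {D}.
Within {A, B, C, D}: {A}⁺ ∩ {A, B, C, D} = {A, B}, not the whole set, so A --> B violates BCNF; decompose into {A, B} and {A, C, D}.
{A, B} has no BCNF violation.
{A, C, D} has no BCNF violation.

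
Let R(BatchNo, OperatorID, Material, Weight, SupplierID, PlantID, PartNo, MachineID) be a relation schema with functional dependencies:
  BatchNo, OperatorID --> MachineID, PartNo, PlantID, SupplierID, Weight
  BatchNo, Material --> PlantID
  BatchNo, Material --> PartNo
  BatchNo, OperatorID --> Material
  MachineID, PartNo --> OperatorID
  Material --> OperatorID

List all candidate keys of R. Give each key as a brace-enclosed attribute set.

No FD produces {BatchNo}, so it must be in every candidate key.
{BatchNo, Material}⁺ = {BatchNo, MachineID, Material, OperatorID, PartNo, PlantID, SupplierID, Weight}, which is every attribute, so {BatchNo, Material} is a candidate key.
{BatchNo, OperatorID}⁺ = {BatchNo, MachineID, Material, OperatorID, PartNo, PlantID, SupplierID, Weight}, which is every attribute, so {BatchNo, OperatorID} is a candidate key.
{BatchNo, MachineID, PartNo}⁺ = {BatchNo, MachineID, Material, OperatorID, PartNo, PlantID, SupplierID, Weight}, which is every attribute, so {BatchNo, MachineID, PartNo} is a candidate key.
These are minimal and exhaustive — every other superkey contains one of them.

{BatchNo, MachineID, PartNo}, {BatchNo, Material}, {BatchNo, OperatorID}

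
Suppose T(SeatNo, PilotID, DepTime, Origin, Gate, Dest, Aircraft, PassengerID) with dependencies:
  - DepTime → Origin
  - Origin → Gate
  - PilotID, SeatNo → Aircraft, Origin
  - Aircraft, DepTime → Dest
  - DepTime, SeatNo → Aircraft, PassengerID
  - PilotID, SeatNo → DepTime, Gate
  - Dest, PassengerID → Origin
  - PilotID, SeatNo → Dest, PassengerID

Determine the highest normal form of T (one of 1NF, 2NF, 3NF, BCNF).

2NF

Candidate key: {PilotID, SeatNo}. Prime attributes: {PilotID, SeatNo}.
For DepTime → Origin we have {DepTime}⁺ = {DepTime, Gate, Origin}; {DepTime} is not a superkey, so BCNF fails.
DepTime → Origin determines the non-prime attribute {Origin} from a non-superkey — 3NF is violated.
No non-prime attribute depends on a proper subset of any candidate key, so 2NF holds.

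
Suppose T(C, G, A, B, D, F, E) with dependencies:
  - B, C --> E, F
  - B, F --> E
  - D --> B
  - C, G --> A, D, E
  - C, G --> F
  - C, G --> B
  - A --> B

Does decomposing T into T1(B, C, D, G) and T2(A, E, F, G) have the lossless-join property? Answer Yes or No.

The shared attributes are {G} and {G}⁺ = {G}.
Neither T1 nor T2 is contained in that closure, so the decomposition is lossy.

No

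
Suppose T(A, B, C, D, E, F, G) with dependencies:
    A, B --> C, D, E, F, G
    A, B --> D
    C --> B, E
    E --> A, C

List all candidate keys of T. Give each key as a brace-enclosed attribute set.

{C}⁺ = {A, B, C, D, E, F, G}, which is every attribute, so {C} is a candidate key.
{E}⁺ = {A, B, C, D, E, F, G}, which is every attribute, so {E} is a candidate key.
{A, B}⁺ = {A, B, C, D, E, F, G}, which is every attribute, so {A, B} is a candidate key.
No proper subset of any of these is a key, and no other minimal superkey exists.

{A, B}, {C}, {E}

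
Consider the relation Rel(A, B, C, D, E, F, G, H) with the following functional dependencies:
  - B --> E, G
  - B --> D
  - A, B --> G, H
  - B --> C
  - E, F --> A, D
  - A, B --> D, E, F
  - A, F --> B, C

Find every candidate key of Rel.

{A, B}, {A, F}, {B, F}, {E, F}

{A, B}⁺ = {A, B, C, D, E, F, G, H} — all of the relation — so {A, B} is a candidate key.
{A, F}⁺ = {A, B, C, D, E, F, G, H} — all of the relation — so {A, F} is a candidate key.
{B, F}⁺ = {A, B, C, D, E, F, G, H} — all of the relation — so {B, F} is a candidate key.
{E, F}⁺ = {A, B, C, D, E, F, G, H} — all of the relation — so {E, F} is a candidate key.
No proper subset of any of these is a key, and no other minimal superkey exists.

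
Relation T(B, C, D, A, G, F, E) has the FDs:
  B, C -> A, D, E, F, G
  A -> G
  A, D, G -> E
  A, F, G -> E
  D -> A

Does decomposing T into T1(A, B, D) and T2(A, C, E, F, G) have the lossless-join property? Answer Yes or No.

The shared attributes are {A} and {A}⁺ = {A, G}.
The closure covers neither T1 nor T2 entirely; the join is not lossless.

No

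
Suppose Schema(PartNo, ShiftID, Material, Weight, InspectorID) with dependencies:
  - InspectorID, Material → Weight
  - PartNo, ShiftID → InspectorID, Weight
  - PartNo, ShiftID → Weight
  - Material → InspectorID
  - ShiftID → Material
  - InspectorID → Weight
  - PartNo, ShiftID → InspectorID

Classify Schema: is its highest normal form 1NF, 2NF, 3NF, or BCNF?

Candidate key: {PartNo, ShiftID}. Prime attributes: {PartNo, ShiftID}.
InspectorID, Material → Weight breaks BCNF: {InspectorID, Material}⁺ = {InspectorID, Material, Weight}, so {InspectorID, Material} is not a superkey.
Because {Weight} is non-prime and the left side of InspectorID, Material → Weight is not a superkey, the relation is not in 3NF.
The proper key subset {ShiftID} of {PartNo, ShiftID} determines non-prime {InspectorID, Material, Weight}, so the relation is not even in 2NF.

1NF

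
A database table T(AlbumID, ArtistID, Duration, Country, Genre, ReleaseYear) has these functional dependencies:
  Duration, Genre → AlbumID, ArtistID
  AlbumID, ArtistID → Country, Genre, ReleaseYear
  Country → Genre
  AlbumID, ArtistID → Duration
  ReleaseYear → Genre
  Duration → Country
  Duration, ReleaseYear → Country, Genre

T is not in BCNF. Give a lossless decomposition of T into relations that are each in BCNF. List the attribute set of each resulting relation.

Candidate keys of the original relation: {AlbumID, ArtistID}, {Duration}.
{AlbumID, ArtistID, Country, Duration, Genre, ReleaseYear}: {Country} determines {Country, Genre} here but is not a superkey — split on Country → Genre, giving {Country, Genre} and {AlbumID, ArtistID, Country, Duration, ReleaseYear}.
{Country, Genre}: every determinant is a superkey — BCNF.
{AlbumID, ArtistID, Country, Duration, ReleaseYear}: every determinant is a superkey — BCNF.

{AlbumID, ArtistID, Country, Duration, ReleaseYear}; {Country, Genre}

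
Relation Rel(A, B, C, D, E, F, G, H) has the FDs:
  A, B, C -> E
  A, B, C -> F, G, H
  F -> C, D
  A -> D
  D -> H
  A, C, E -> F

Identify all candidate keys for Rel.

{A, B, C}, {A, B, F}

{A, B} never appear on the right of any FD, so every key must include all of them.
{A, B, C}⁺ = {A, B, C, D, E, F, G, H} — all of the relation — so {A, B, C} is a candidate key.
{A, B, F}⁺ = {A, B, C, D, E, F, G, H} — all of the relation — so {A, B, F} is a candidate key.
These are minimal and exhaustive — every other superkey contains one of them.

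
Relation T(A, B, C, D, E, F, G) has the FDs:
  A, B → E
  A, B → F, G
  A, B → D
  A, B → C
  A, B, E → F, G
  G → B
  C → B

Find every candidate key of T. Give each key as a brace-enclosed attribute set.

{A, B}, {A, C}, {A, G}

No FD produces {A}, so it must be in every candidate key.
{A, B} is a candidate key since {A, B}⁺ = {A, B, C, D, E, F, G} covers every attribute.
{A, C} is a candidate key since {A, C}⁺ = {A, B, C, D, E, F, G} covers every attribute.
{A, G} is a candidate key since {A, G}⁺ = {A, B, C, D, E, F, G} covers every attribute.
Any other superkey properly contains one of these, so there are no further candidate keys.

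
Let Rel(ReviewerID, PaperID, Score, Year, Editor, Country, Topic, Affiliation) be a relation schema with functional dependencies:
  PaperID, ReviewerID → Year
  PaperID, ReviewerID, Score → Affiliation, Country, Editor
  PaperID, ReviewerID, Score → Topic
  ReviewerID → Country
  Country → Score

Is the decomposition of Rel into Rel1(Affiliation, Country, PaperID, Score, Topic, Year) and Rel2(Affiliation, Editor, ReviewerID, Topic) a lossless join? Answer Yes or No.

The shared attributes are {Affiliation, Topic} and {Affiliation, Topic}⁺ = {Affiliation, Topic}.
Neither Rel1 nor Rel2 is contained in that closure, so the decomposition is lossy.

No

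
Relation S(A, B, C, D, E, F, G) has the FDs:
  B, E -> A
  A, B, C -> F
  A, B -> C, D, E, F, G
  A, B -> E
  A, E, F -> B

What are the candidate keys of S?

{A, B}, {A, E, F}, {B, E}

{A, B}⁺ = {A, B, C, D, E, F, G} — all of the relation — so {A, B} is a candidate key.
{B, E}⁺ = {A, B, C, D, E, F, G} — all of the relation — so {B, E} is a candidate key.
{A, E, F}⁺ = {A, B, C, D, E, F, G} — all of the relation — so {A, E, F} is a candidate key.
Any other superkey properly contains one of these, so there are no further candidate keys.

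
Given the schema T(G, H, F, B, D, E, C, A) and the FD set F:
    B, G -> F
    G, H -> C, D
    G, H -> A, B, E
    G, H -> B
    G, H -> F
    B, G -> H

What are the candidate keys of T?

{B, G}, {G, H}

{G} never appears on the right of any FD, so every key must include it.
{B, G}⁺ = {A, B, C, D, E, F, G, H}, which is every attribute, so {B, G} is a candidate key.
{G, H}⁺ = {A, B, C, D, E, F, G, H}, which is every attribute, so {G, H} is a candidate key.
These are minimal and exhaustive — every other superkey contains one of them.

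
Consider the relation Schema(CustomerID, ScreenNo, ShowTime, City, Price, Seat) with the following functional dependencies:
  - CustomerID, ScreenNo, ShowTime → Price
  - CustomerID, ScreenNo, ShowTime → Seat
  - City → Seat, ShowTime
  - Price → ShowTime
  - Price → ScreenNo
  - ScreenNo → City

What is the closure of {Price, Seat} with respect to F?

Start with {Price, Seat}.
Price → ShowTime applies; add {ShowTime} → now {Price, Seat, ShowTime}.
Price → ScreenNo applies; add {ScreenNo} → now {Price, ScreenNo, Seat, ShowTime}.
ScreenNo → City applies; add {City} → now {City, Price, ScreenNo, Seat, ShowTime}.
No further FD applies.

{City, Price, ScreenNo, Seat, ShowTime}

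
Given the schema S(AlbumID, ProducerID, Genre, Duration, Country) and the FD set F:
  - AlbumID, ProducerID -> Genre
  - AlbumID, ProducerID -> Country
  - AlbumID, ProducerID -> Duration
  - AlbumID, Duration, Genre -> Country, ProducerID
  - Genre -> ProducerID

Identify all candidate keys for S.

{AlbumID, Genre}, {AlbumID, ProducerID}

{AlbumID} never appears on the right of any FD, so every key must include it.
{AlbumID, Genre}⁺ = {AlbumID, Country, Duration, Genre, ProducerID}, which is every attribute, so {AlbumID, Genre} is a candidate key.
{AlbumID, ProducerID}⁺ = {AlbumID, Country, Duration, Genre, ProducerID}, which is every attribute, so {AlbumID, ProducerID} is a candidate key.
Any other superkey properly contains one of these, so there are no further candidate keys.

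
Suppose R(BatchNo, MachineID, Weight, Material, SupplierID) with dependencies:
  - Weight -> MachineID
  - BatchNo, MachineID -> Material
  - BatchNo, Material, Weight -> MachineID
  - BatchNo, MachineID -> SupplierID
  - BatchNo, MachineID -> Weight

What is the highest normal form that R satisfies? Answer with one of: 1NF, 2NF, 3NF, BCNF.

Candidate keys: {BatchNo, MachineID}, {BatchNo, Weight}. Prime attributes: {BatchNo, MachineID, Weight}.
Weight -> MachineID: {Weight}⁺ = {MachineID, Weight}, which is not all of the attributes, so the left side is not a superkey — BCNF is violated.
Its right-hand attributes {MachineID} are all prime, as are those of every other non-superkey FD — the relation is in 3NF.

3NF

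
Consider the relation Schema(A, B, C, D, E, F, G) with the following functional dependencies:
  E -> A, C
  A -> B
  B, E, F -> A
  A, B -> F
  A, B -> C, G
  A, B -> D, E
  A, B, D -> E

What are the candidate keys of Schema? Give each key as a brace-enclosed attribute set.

{A}, {E}

{A} is a candidate key since {A}⁺ = {A, B, C, D, E, F, G} covers every attribute.
{E} is a candidate key since {E}⁺ = {A, B, C, D, E, F, G} covers every attribute.
No proper subset of any of these is a key, and no other minimal superkey exists.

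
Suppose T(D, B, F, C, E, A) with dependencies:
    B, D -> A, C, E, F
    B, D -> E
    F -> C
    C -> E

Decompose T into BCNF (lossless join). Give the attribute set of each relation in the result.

{A, B, D, F}; {C, E}; {C, F}

Candidate key of the original relation: {B, D}.
Within {A, B, C, D, E, F}: {F}⁺ ∩ {A, B, C, D, E, F} = {C, E, F}, not the whole set, so F -> C, E violates BCNF; decompose into {C, E, F} and {A, B, D, F}.
Within {C, E, F}: {C}⁺ ∩ {C, E, F} = {C, E}, not the whole set, so C -> E violates BCNF; decompose into {C, E} and {C, F}.
{C, E} is in BCNF.
{C, F} is in BCNF.
{A, B, D, F} is in BCNF.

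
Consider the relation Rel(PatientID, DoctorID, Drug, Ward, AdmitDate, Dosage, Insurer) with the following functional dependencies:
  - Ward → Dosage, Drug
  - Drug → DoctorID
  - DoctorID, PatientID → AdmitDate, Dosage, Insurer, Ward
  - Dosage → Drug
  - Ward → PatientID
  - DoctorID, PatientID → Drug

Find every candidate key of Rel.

{DoctorID, PatientID}, {Dosage, PatientID}, {Drug, PatientID}, {Ward}

{Ward}⁺ = {AdmitDate, DoctorID, Dosage, Drug, Insurer, PatientID, Ward}, which is every attribute, so {Ward} is a candidate key.
{DoctorID, PatientID}⁺ = {AdmitDate, DoctorID, Dosage, Drug, Insurer, PatientID, Ward}, which is every attribute, so {DoctorID, PatientID} is a candidate key.
{Dosage, PatientID}⁺ = {AdmitDate, DoctorID, Dosage, Drug, Insurer, PatientID, Ward}, which is every attribute, so {Dosage, PatientID} is a candidate key.
{Drug, PatientID}⁺ = {AdmitDate, DoctorID, Dosage, Drug, Insurer, PatientID, Ward}, which is every attribute, so {Drug, PatientID} is a candidate key.
No proper subset of any of these is a key, and no other minimal superkey exists.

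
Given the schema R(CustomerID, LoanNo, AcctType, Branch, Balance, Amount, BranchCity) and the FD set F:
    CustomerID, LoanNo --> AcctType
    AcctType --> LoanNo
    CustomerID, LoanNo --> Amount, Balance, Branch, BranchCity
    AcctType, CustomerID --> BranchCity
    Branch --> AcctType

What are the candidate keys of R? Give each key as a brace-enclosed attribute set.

{AcctType, CustomerID}, {Branch, CustomerID}, {CustomerID, LoanNo}

Attributes never on any right-hand side: {CustomerID} — every candidate key must contain it.
{AcctType, CustomerID}⁺ = {AcctType, Amount, Balance, Branch, BranchCity, CustomerID, LoanNo} — all of the relation — so {AcctType, CustomerID} is a candidate key.
{Branch, CustomerID}⁺ = {AcctType, Amount, Balance, Branch, BranchCity, CustomerID, LoanNo} — all of the relation — so {Branch, CustomerID} is a candidate key.
{CustomerID, LoanNo}⁺ = {AcctType, Amount, Balance, Branch, BranchCity, CustomerID, LoanNo} — all of the relation — so {CustomerID, LoanNo} is a candidate key.
These are minimal and exhaustive — every other superkey contains one of them.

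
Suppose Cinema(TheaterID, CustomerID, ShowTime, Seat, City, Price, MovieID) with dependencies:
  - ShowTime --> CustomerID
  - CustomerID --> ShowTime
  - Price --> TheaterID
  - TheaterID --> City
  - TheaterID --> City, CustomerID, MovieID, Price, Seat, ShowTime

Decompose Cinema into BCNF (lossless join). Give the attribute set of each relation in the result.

{City, MovieID, Price, Seat, ShowTime, TheaterID}; {CustomerID, ShowTime}

Candidate keys of the original relation: {Price}, {TheaterID}.
In {City, CustomerID, MovieID, Price, Seat, ShowTime, TheaterID}, {ShowTime} is not a superkey ({ShowTime}⁺ restricted to this set is {CustomerID, ShowTime}), so split on ShowTime --> CustomerID into {CustomerID, ShowTime} and {City, MovieID, Price, Seat, ShowTime, TheaterID}.
{CustomerID, ShowTime} has no BCNF violation.
{City, MovieID, Price, Seat, ShowTime, TheaterID} has no BCNF violation.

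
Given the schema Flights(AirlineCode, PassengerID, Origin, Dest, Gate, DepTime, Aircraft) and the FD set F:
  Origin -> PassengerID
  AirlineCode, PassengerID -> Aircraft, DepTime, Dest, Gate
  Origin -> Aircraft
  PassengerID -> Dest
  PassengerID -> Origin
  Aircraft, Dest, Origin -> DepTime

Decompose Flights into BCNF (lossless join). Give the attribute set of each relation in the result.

{Aircraft, DepTime, Dest, Origin, PassengerID}; {AirlineCode, Gate, Origin}

Candidate keys of the original relation: {AirlineCode, Origin}, {AirlineCode, PassengerID}.
In {Aircraft, AirlineCode, DepTime, Dest, Gate, Origin, PassengerID}, {Origin} is not a superkey ({Origin}⁺ restricted to this set is {Aircraft, DepTime, Dest, Origin, PassengerID}), so split on Origin -> Aircraft, DepTime, Dest, PassengerID into {Aircraft, DepTime, Dest, Origin, PassengerID} and {AirlineCode, Gate, Origin}.
{Aircraft, DepTime, Dest, Origin, PassengerID} is in BCNF.
{AirlineCode, Gate, Origin} is in BCNF.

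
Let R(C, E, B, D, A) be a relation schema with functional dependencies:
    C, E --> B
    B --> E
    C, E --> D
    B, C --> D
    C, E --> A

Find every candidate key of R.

Attributes never on any right-hand side: {C} — every candidate key must contain it.
{B, C}⁺ = {A, B, C, D, E}, which is every attribute, so {B, C} is a candidate key.
{C, E}⁺ = {A, B, C, D, E}, which is every attribute, so {C, E} is a candidate key.
Any other superkey properly contains one of these, so there are no further candidate keys.

{B, C}, {C, E}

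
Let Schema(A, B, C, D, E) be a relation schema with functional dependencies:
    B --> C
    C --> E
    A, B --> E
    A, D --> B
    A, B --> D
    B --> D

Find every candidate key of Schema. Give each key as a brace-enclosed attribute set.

{A, B}, {A, D}

No FD produces {A}, so it must be in every candidate key.
{A, B} is a candidate key since {A, B}⁺ = {A, B, C, D, E} covers every attribute.
{A, D} is a candidate key since {A, D}⁺ = {A, B, C, D, E} covers every attribute.
Any other superkey properly contains one of these, so there are no further candidate keys.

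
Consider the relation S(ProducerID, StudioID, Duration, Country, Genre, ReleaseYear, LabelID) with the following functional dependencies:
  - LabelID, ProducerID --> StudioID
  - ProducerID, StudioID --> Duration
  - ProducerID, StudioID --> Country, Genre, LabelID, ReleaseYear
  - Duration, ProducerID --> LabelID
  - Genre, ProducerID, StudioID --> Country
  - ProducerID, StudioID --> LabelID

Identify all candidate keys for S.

{ProducerID} never appears on the right of any FD, so every key must include it.
{Duration, ProducerID}⁺ = {Country, Duration, Genre, LabelID, ProducerID, ReleaseYear, StudioID}, which is every attribute, so {Duration, ProducerID} is a candidate key.
{LabelID, ProducerID}⁺ = {Country, Duration, Genre, LabelID, ProducerID, ReleaseYear, StudioID}, which is every attribute, so {LabelID, ProducerID} is a candidate key.
{ProducerID, StudioID}⁺ = {Country, Duration, Genre, LabelID, ProducerID, ReleaseYear, StudioID}, which is every attribute, so {ProducerID, StudioID} is a candidate key.
No proper subset of any of these is a key, and no other minimal superkey exists.

{Duration, ProducerID}, {LabelID, ProducerID}, {ProducerID, StudioID}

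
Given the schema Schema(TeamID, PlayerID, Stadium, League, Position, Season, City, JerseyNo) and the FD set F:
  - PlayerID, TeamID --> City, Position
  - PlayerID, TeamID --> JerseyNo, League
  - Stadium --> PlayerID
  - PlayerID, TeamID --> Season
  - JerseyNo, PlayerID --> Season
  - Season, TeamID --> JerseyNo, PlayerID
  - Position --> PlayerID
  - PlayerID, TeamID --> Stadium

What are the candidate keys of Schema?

{TeamID} never appears on the right of any FD, so every key must include it.
{PlayerID, TeamID}⁺ = {City, JerseyNo, League, PlayerID, Position, Season, Stadium, TeamID}, which is every attribute, so {PlayerID, TeamID} is a candidate key.
{Position, TeamID}⁺ = {City, JerseyNo, League, PlayerID, Position, Season, Stadium, TeamID}, which is every attribute, so {Position, TeamID} is a candidate key.
{Season, TeamID}⁺ = {City, JerseyNo, League, PlayerID, Position, Season, Stadium, TeamID}, which is every attribute, so {Season, TeamID} is a candidate key.
{Stadium, TeamID}⁺ = {City, JerseyNo, League, PlayerID, Position, Season, Stadium, TeamID}, which is every attribute, so {Stadium, TeamID} is a candidate key.
Any other superkey properly contains one of these, so there are no further candidate keys.

{PlayerID, TeamID}, {Position, TeamID}, {Season, TeamID}, {Stadium, TeamID}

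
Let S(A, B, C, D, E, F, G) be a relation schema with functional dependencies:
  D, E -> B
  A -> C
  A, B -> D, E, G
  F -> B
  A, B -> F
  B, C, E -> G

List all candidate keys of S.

{A, B}, {A, D, E}, {A, F}

No FD produces {A}, so it must be in every candidate key.
{A, B}⁺ = {A, B, C, D, E, F, G} — all of the relation — so {A, B} is a candidate key.
{A, F}⁺ = {A, B, C, D, E, F, G} — all of the relation — so {A, F} is a candidate key.
{A, D, E}⁺ = {A, B, C, D, E, F, G} — all of the relation — so {A, D, E} is a candidate key.
Any other superkey properly contains one of these, so there are no further candidate keys.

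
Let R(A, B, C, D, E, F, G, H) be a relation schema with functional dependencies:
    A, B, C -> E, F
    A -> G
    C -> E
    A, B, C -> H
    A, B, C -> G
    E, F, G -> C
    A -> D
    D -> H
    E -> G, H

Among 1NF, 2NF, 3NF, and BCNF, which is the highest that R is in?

1NF

Candidate keys: {A, B, C}, {A, B, E, F}. Prime attributes: {A, B, C, E, F}.
A -> G: {A}⁺ = {A, D, G, H}, which is not all of the attributes, so the left side is not a superkey — BCNF is violated.
Because {G} is non-prime and the left side of A -> G is not a superkey, the relation is not in 3NF.
{A} is a proper subset of the key {A, B, C}, and {A}⁺ contains the non-prime attributes {D, G, H} — a partial dependency, so 2NF is violated.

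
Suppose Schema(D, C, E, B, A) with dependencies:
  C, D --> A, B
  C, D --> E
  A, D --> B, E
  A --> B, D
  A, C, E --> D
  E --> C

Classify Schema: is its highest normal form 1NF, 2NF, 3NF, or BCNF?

3NF

Candidate keys: {A}, {C, D}, {D, E}. Prime attributes: {A, C, D, E}.
E --> C breaks BCNF: {E}⁺ = {C, E}, so {E} is not a superkey.
Its right-hand attributes {C} are all prime, as are those of every other non-superkey FD — the relation is in 3NF.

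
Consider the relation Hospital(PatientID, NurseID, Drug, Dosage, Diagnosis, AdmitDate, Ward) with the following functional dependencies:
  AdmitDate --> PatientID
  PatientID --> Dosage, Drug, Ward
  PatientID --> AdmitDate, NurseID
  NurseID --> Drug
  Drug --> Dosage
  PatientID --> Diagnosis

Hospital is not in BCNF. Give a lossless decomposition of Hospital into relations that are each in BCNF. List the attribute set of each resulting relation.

Candidate keys of the original relation: {AdmitDate}, {PatientID}.
{AdmitDate, Diagnosis, Dosage, Drug, NurseID, PatientID, Ward}: {NurseID} determines {Dosage, Drug, NurseID} here but is not a superkey — split on NurseID --> Dosage, Drug, giving {Dosage, Drug, NurseID} and {AdmitDate, Diagnosis, NurseID, PatientID, Ward}.
{Dosage, Drug, NurseID}: {Drug} determines {Dosage, Drug} here but is not a superkey — split on Drug --> Dosage, giving {Dosage, Drug} and {Drug, NurseID}.
{Dosage, Drug} is in BCNF.
{Drug, NurseID} is in BCNF.
{AdmitDate, Diagnosis, NurseID, PatientID, Ward} is in BCNF.

{AdmitDate, Diagnosis, NurseID, PatientID, Ward}; {Dosage, Drug}; {Drug, NurseID}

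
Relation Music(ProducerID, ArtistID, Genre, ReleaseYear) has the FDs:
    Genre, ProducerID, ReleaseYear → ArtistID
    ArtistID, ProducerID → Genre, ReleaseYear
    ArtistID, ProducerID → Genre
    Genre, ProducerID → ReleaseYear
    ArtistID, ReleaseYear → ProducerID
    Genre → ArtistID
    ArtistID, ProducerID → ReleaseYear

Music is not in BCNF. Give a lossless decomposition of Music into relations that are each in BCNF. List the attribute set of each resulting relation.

Candidate keys of the original relation: {ArtistID, ProducerID}, {ArtistID, ReleaseYear}, {Genre, ProducerID}, {Genre, ReleaseYear}.
In {ArtistID, Genre, ProducerID, ReleaseYear}, {Genre} is not a superkey ({Genre}⁺ restricted to this set is {ArtistID, Genre}), so split on Genre → ArtistID into {ArtistID, Genre} and {Genre, ProducerID, ReleaseYear}.
{ArtistID, Genre}: every determinant is a superkey — BCNF.
{Genre, ProducerID, ReleaseYear}: every determinant is a superkey — BCNF.

{ArtistID, Genre}; {Genre, ProducerID, ReleaseYear}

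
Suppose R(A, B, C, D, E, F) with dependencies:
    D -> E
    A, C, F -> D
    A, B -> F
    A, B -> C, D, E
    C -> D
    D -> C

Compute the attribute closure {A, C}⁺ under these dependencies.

Start with {A, C}.
C -> D applies; add {D} → now {A, C, D}.
D -> E applies; add {E} → now {A, C, D, E}.
No further FD applies.

{A, C, D, E}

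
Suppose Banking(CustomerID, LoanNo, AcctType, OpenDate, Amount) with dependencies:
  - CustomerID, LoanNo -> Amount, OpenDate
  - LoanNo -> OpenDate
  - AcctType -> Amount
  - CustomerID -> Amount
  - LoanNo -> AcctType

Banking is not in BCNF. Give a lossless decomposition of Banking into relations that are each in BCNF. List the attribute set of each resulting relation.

{AcctType, Amount}; {AcctType, LoanNo, OpenDate}; {CustomerID, LoanNo}

Candidate key of the original relation: {CustomerID, LoanNo}.
Within {AcctType, Amount, CustomerID, LoanNo, OpenDate}: {LoanNo}⁺ ∩ {AcctType, Amount, CustomerID, LoanNo, OpenDate} = {AcctType, Amount, LoanNo, OpenDate}, not the whole set, so LoanNo -> AcctType, Amount, OpenDate violates BCNF; decompose into {AcctType, Amount, LoanNo, OpenDate} and {CustomerID, LoanNo}.
Within {AcctType, Amount, LoanNo, OpenDate}: {AcctType}⁺ ∩ {AcctType, Amount, LoanNo, OpenDate} = {AcctType, Amount}, not the whole set, so AcctType -> Amount violates BCNF; decompose into {AcctType, Amount} and {AcctType, LoanNo, OpenDate}.
{AcctType, Amount} has no BCNF violation.
{AcctType, LoanNo, OpenDate} has no BCNF violation.
{CustomerID, LoanNo} has no BCNF violation.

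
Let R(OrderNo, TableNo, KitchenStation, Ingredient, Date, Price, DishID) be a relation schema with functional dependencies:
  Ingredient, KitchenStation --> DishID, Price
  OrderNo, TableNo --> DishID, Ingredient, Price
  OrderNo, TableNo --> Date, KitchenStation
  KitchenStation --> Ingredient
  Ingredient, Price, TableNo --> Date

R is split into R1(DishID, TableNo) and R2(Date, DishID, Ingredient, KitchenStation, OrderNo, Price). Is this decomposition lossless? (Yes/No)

No

Common attributes: {DishID}; their closure is {DishID}.
R1 ⊄ {DishID} and R2 ⊄ {DishID}, so the split is lossy.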